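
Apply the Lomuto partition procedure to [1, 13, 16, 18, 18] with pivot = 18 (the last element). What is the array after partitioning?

Lomuto partition with pivot = 18:

Initial array: [1, 13, 16, 18, 18]

arr[0]=1 <= 18: swap with position 0, array becomes [1, 13, 16, 18, 18]
arr[1]=13 <= 18: swap with position 1, array becomes [1, 13, 16, 18, 18]
arr[2]=16 <= 18: swap with position 2, array becomes [1, 13, 16, 18, 18]
arr[3]=18 <= 18: swap with position 3, array becomes [1, 13, 16, 18, 18]

Place pivot at position 4: [1, 13, 16, 18, 18]
Pivot position: 4

After partitioning with pivot 18, the array becomes [1, 13, 16, 18, 18]. The pivot is placed at index 4. All elements to the left of the pivot are <= 18, and all elements to the right are > 18.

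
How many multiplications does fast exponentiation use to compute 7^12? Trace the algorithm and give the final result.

Computing 7^12 by squaring (build up from 7^1; each line after the first costs one multiplication):

7^1 = 7
7^2 = (7^1)^2 = 7^2 = 49
7^3 = 7 * 7^2 = 7 * 49 = 343
7^6 = (7^3)^2 = 343^2 = 117649
7^12 = (7^6)^2 = 117649^2 = 13841287201

Result: 13841287201
Multiplications needed: 4 (4 lines after 7^1)

7^12 = 13841287201. Using exponentiation by squaring, this requires 4 multiplications. The key idea: if the exponent is even, square the half-power; if odd, multiply by the base once.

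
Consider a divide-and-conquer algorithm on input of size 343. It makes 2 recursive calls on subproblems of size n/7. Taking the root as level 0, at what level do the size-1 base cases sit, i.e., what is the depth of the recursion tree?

For divide and conquer with division factor 7:

Problem sizes at each level:
Level 0: 343
Level 1: 49
Level 2: 7
Level 3: 1

The root is level 0 and the size-1 base case is level 3 (the tree spans levels 0 through 3, i.e. 4 levels counting the root), so the depth is the number of divisions: log_7(343) = 3

The recursion tree depth is log_7(343) = 3. At each level, the problem size is divided by 7, so it takes 3 divisions to reduce to a base case of size 1. The algorithm makes 2 recursive calls at each level.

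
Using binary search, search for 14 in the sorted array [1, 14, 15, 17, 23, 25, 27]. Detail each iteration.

Binary search for 14 in [1, 14, 15, 17, 23, 25, 27]:

lo=0, hi=6, mid=3, arr[mid]=17 -> 17 > 14, search left half
lo=0, hi=2, mid=1, arr[mid]=14 -> Found target at index 1!

Binary search finds 14 at index 1 after 2 comparisons. The search repeatedly halves the search space by comparing with the middle element.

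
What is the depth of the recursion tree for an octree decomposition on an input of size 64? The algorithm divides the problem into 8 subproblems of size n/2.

For divide and conquer with division factor 2:

Problem sizes at each level:
Level 0: 64
Level 1: 32
Level 2: 16
Level 3: 8
Level 4: 4
Level 5: 2
Level 6: 1

The root is level 0 and the size-1 base case is level 6 (the tree spans levels 0 through 6, i.e. 7 levels counting the root), so the depth is the number of divisions: log_2(64) = 6

The recursion tree depth is log_2(64) = 6. At each level, the problem size is divided by 2, so it takes 6 divisions to reduce to a base case of size 1. The algorithm makes 8 recursive calls at each level.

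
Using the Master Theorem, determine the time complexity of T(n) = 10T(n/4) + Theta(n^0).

Master Theorem for T(n) = 10T(n/4) + O(n^0):

a = 10, b = 4, c = 0
log_b(a) = log_4(10) = 1.6610

Case 1: c = 0 < log_4(10) = 1.6610
T(n) = O(n^(log_4 10))

For T(n) = 10T(n/4) + O(n^0): log_4(10) = 1.6610. This is Case 1 of the Master Theorem (c < log_b(a), work dominated by leaves), giving O(n^(log_4 10)).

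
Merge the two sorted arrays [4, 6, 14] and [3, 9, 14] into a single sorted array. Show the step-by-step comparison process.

Merging process:

Compare 4 vs 3: take 3 from right. Merged: [3]
Compare 4 vs 9: take 4 from left. Merged: [3, 4]
Compare 6 vs 9: take 6 from left. Merged: [3, 4, 6]
Compare 14 vs 9: take 9 from right. Merged: [3, 4, 6, 9]
Compare 14 vs 14: take 14 from left. Merged: [3, 4, 6, 9, 14]
Append remaining from right: [14]. Merged: [3, 4, 6, 9, 14, 14]

Final merged array: [3, 4, 6, 9, 14, 14]
Total comparisons: 5

The merged array is [3, 4, 6, 9, 14, 14], requiring 5 comparisons. The merge step runs in O(n) time where n is the total number of elements.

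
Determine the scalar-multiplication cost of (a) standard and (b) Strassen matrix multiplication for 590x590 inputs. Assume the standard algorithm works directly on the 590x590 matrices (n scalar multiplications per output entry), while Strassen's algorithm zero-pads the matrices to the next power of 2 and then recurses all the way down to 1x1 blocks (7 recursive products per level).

Matrix multiplication for 590x590 matrices:

Strassen's algorithm requires power-of-2 dimensions. Pad 590x590 to 1024x1024 (next power of 2).

Standard algorithm: 590^3 = 205379000 multiplications
Strassen's algorithm: 7^(log2(1024)) = 7^10 = 282475249 multiplications
Difference: 205379000 - 282475249 = -77096249 (Strassen uses MORE here due to padding overhead — for small or just-over-power-of-2 n, padding can outweigh the per-level savings)

Standard: 205379000 multiplications (590^3). Strassen: 282475249 multiplications (7^10, after padding to 1024x1024). Strassen reduces 8 recursive multiplications to 7 at each level.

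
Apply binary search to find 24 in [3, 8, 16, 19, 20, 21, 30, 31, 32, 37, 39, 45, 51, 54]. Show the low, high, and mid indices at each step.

Binary search for 24 in [3, 8, 16, 19, 20, 21, 30, 31, 32, 37, 39, 45, 51, 54]:

lo=0, hi=13, mid=6, arr[mid]=30 -> 30 > 24, search left half
lo=0, hi=5, mid=2, arr[mid]=16 -> 16 < 24, search right half
lo=3, hi=5, mid=4, arr[mid]=20 -> 20 < 24, search right half
lo=5, hi=5, mid=5, arr[mid]=21 -> 21 < 24, search right half
lo=6 > hi=5, target 24 not found

Binary search determines that 24 is not in the array after 4 comparisons. The search space was exhausted without finding the target.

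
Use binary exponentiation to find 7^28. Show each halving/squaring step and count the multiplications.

Computing 7^28 by squaring (build up from 7^1; each line after the first costs one multiplication):

7^1 = 7
7^2 = (7^1)^2 = 7^2 = 49
7^3 = 7 * 7^2 = 7 * 49 = 343
7^6 = (7^3)^2 = 343^2 = 117649
7^7 = 7 * 7^6 = 7 * 117649 = 823543
7^14 = (7^7)^2 = 823543^2 = 678223072849
7^28 = (7^14)^2 = 678223072849^2 = 459986536544739960976801

Result: 459986536544739960976801
Multiplications needed: 6 (6 lines after 7^1)

7^28 = 459986536544739960976801. Using exponentiation by squaring, this requires 6 multiplications. The key idea: if the exponent is even, square the half-power; if odd, multiply by the base once.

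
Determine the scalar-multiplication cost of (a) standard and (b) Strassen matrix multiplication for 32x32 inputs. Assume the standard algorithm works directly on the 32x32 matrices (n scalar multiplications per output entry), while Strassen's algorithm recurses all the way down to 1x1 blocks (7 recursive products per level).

Matrix multiplication for 32x32 matrices:

Standard algorithm: 32^3 = 32768 multiplications
Strassen's algorithm: 7^(log2(32)) = 7^5 = 16807 multiplications
Savings: 32768 - 16807 = 15961 multiplications

Standard: 32768 multiplications (32^3). Strassen: 16807 multiplications (7^5). Strassen reduces 8 recursive multiplications to 7 at each level.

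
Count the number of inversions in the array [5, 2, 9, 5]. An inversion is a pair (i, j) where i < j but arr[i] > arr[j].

Finding inversions in [5, 2, 9, 5]:

(0, 1): arr[0]=5 > arr[1]=2
(2, 3): arr[2]=9 > arr[3]=5

Total inversions: 2

The array has 2 inversion(s): (0,1), (2,3). Each pair (i,j) satisfies i < j and arr[i] > arr[j].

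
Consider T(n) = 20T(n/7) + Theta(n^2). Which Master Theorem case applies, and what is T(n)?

Master Theorem for T(n) = 20T(n/7) + O(n^2):

a = 20, b = 7, c = 2
log_b(a) = log_7(20) = 1.5395

Case 3: c = 2 > log_7(20) = 1.5395
T(n) = O(n^2) = O(n^2)

For T(n) = 20T(n/7) + O(n^2): log_7(20) = 1.5395. This is Case 3 of the Master Theorem (c > log_b(a), work dominated by root), giving O(n^2).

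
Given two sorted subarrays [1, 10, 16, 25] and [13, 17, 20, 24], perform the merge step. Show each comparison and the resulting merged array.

Merging process:

Compare 1 vs 13: take 1 from left. Merged: [1]
Compare 10 vs 13: take 10 from left. Merged: [1, 10]
Compare 16 vs 13: take 13 from right. Merged: [1, 10, 13]
Compare 16 vs 17: take 16 from left. Merged: [1, 10, 13, 16]
Compare 25 vs 17: take 17 from right. Merged: [1, 10, 13, 16, 17]
Compare 25 vs 20: take 20 from right. Merged: [1, 10, 13, 16, 17, 20]
Compare 25 vs 24: take 24 from right. Merged: [1, 10, 13, 16, 17, 20, 24]
Append remaining from left: [25]. Merged: [1, 10, 13, 16, 17, 20, 24, 25]

Final merged array: [1, 10, 13, 16, 17, 20, 24, 25]
Total comparisons: 7

The merged array is [1, 10, 13, 16, 17, 20, 24, 25], requiring 7 comparisons. The merge step runs in O(n) time where n is the total number of elements.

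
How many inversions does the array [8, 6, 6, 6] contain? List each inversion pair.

Finding inversions in [8, 6, 6, 6]:

(0, 1): arr[0]=8 > arr[1]=6
(0, 2): arr[0]=8 > arr[2]=6
(0, 3): arr[0]=8 > arr[3]=6

Total inversions: 3

The array has 3 inversion(s): (0,1), (0,2), (0,3). Each pair (i,j) satisfies i < j and arr[i] > arr[j].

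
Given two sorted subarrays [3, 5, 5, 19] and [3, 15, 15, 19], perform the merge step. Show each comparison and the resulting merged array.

Merging process:

Compare 3 vs 3: take 3 from left. Merged: [3]
Compare 5 vs 3: take 3 from right. Merged: [3, 3]
Compare 5 vs 15: take 5 from left. Merged: [3, 3, 5]
Compare 5 vs 15: take 5 from left. Merged: [3, 3, 5, 5]
Compare 19 vs 15: take 15 from right. Merged: [3, 3, 5, 5, 15]
Compare 19 vs 15: take 15 from right. Merged: [3, 3, 5, 5, 15, 15]
Compare 19 vs 19: take 19 from left. Merged: [3, 3, 5, 5, 15, 15, 19]
Append remaining from right: [19]. Merged: [3, 3, 5, 5, 15, 15, 19, 19]

Final merged array: [3, 3, 5, 5, 15, 15, 19, 19]
Total comparisons: 7

The merged array is [3, 3, 5, 5, 15, 15, 19, 19], requiring 7 comparisons. The merge step runs in O(n) time where n is the total number of elements.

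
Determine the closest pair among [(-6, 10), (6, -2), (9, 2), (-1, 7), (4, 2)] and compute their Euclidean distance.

Computing all pairwise distances among 5 points:

d((-6, 10), (6, -2)) = 16.9706
d((-6, 10), (9, 2)) = 17.0
d((-6, 10), (-1, 7)) = 5.831
d((-6, 10), (4, 2)) = 12.8062
d((6, -2), (9, 2)) = 5.0
d((6, -2), (-1, 7)) = 11.4018
d((6, -2), (4, 2)) = 4.4721 <-- minimum
d((9, 2), (-1, 7)) = 11.1803
d((9, 2), (4, 2)) = 5.0
d((-1, 7), (4, 2)) = 7.0711

Closest pair: (6, -2) and (4, 2) with distance 4.4721

The closest pair is (6, -2) and (4, 2) with Euclidean distance 4.4721. For 5 points, brute-force pairwise comparison is shown above. For large n, the divide-and-conquer algorithm (sort by x, recurse on halves, check the dividing strip) achieves O(n log n).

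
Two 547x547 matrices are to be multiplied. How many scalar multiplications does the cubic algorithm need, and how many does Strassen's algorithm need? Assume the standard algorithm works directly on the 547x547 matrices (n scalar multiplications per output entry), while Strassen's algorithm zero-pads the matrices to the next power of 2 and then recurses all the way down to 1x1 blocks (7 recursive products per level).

Matrix multiplication for 547x547 matrices:

Strassen's algorithm requires power-of-2 dimensions. Pad 547x547 to 1024x1024 (next power of 2).

Standard algorithm: 547^3 = 163667323 multiplications
Strassen's algorithm: 7^(log2(1024)) = 7^10 = 282475249 multiplications
Difference: 163667323 - 282475249 = -118807926 (Strassen uses MORE here due to padding overhead — for small or just-over-power-of-2 n, padding can outweigh the per-level savings)

Standard: 163667323 multiplications (547^3). Strassen: 282475249 multiplications (7^10, after padding to 1024x1024). Strassen reduces 8 recursive multiplications to 7 at each level.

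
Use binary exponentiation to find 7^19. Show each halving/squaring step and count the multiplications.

Computing 7^19 by squaring (build up from 7^1; each line after the first costs one multiplication):

7^1 = 7
7^2 = (7^1)^2 = 7^2 = 49
7^4 = (7^2)^2 = 49^2 = 2401
7^8 = (7^4)^2 = 2401^2 = 5764801
7^9 = 7 * 7^8 = 7 * 5764801 = 40353607
7^18 = (7^9)^2 = 40353607^2 = 1628413597910449
7^19 = 7 * 7^18 = 7 * 1628413597910449 = 11398895185373143

Result: 11398895185373143
Multiplications needed: 6 (6 lines after 7^1)

7^19 = 11398895185373143. Using exponentiation by squaring, this requires 6 multiplications. The key idea: if the exponent is even, square the half-power; if odd, multiply by the base once.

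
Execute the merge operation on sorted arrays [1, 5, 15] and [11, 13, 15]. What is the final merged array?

Merging process:

Compare 1 vs 11: take 1 from left. Merged: [1]
Compare 5 vs 11: take 5 from left. Merged: [1, 5]
Compare 15 vs 11: take 11 from right. Merged: [1, 5, 11]
Compare 15 vs 13: take 13 from right. Merged: [1, 5, 11, 13]
Compare 15 vs 15: take 15 from left. Merged: [1, 5, 11, 13, 15]
Append remaining from right: [15]. Merged: [1, 5, 11, 13, 15, 15]

Final merged array: [1, 5, 11, 13, 15, 15]
Total comparisons: 5

The merged array is [1, 5, 11, 13, 15, 15], requiring 5 comparisons. The merge step runs in O(n) time where n is the total number of elements.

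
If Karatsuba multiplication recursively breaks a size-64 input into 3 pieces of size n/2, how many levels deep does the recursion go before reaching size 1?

For divide and conquer with division factor 2:

Problem sizes at each level:
Level 0: 64
Level 1: 32
Level 2: 16
Level 3: 8
Level 4: 4
Level 5: 2
Level 6: 1

The root is level 0 and the size-1 base case is level 6 (the tree spans levels 0 through 6, i.e. 7 levels counting the root), so the depth is the number of divisions: log_2(64) = 6

The recursion tree depth is log_2(64) = 6. At each level, the problem size is divided by 2, so it takes 6 divisions to reduce to a base case of size 1. The algorithm makes 3 recursive calls at each level.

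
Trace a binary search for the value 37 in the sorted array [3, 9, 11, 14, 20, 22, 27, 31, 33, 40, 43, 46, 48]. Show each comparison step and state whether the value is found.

Binary search for 37 in [3, 9, 11, 14, 20, 22, 27, 31, 33, 40, 43, 46, 48]:

lo=0, hi=12, mid=6, arr[mid]=27 -> 27 < 37, search right half
lo=7, hi=12, mid=9, arr[mid]=40 -> 40 > 37, search left half
lo=7, hi=8, mid=7, arr[mid]=31 -> 31 < 37, search right half
lo=8, hi=8, mid=8, arr[mid]=33 -> 33 < 37, search right half
lo=9 > hi=8, target 37 not found

Binary search determines that 37 is not in the array after 4 comparisons. The search space was exhausted without finding the target.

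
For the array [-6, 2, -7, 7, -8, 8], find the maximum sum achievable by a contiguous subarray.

Using Kadane's algorithm on [-6, 2, -7, 7, -8, 8]:

Scanning through the array:
Position 1 (value 2): max_ending_here = 2, max_so_far = 2
Position 2 (value -7): max_ending_here = -5, max_so_far = 2
Position 3 (value 7): max_ending_here = 7, max_so_far = 7
Position 4 (value -8): max_ending_here = -1, max_so_far = 7
Position 5 (value 8): max_ending_here = 8, max_so_far = 8

Maximum subarray: [8]
Maximum sum: 8

The maximum subarray is [8] with sum 8. This subarray runs from index 5 to index 5.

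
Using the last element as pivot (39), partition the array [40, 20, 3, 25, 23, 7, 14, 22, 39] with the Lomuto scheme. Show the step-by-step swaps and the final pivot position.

Lomuto partition with pivot = 39:

Initial array: [40, 20, 3, 25, 23, 7, 14, 22, 39]

arr[0]=40 > 39: no swap
arr[1]=20 <= 39: swap with position 0, array becomes [20, 40, 3, 25, 23, 7, 14, 22, 39]
arr[2]=3 <= 39: swap with position 1, array becomes [20, 3, 40, 25, 23, 7, 14, 22, 39]
arr[3]=25 <= 39: swap with position 2, array becomes [20, 3, 25, 40, 23, 7, 14, 22, 39]
arr[4]=23 <= 39: swap with position 3, array becomes [20, 3, 25, 23, 40, 7, 14, 22, 39]
arr[5]=7 <= 39: swap with position 4, array becomes [20, 3, 25, 23, 7, 40, 14, 22, 39]
arr[6]=14 <= 39: swap with position 5, array becomes [20, 3, 25, 23, 7, 14, 40, 22, 39]
arr[7]=22 <= 39: swap with position 6, array becomes [20, 3, 25, 23, 7, 14, 22, 40, 39]

Place pivot at position 7: [20, 3, 25, 23, 7, 14, 22, 39, 40]
Pivot position: 7

After partitioning with pivot 39, the array becomes [20, 3, 25, 23, 7, 14, 22, 39, 40]. The pivot is placed at index 7. All elements to the left of the pivot are <= 39, and all elements to the right are > 39.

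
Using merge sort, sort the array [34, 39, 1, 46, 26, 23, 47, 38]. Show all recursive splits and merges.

Merge sort trace:

Split: [34, 39, 1, 46, 26, 23, 47, 38] -> [34, 39, 1, 46] and [26, 23, 47, 38]
  Split: [34, 39, 1, 46] -> [34, 39] and [1, 46]
    Split: [34, 39] -> [34] and [39]
    Merge: [34] + [39] -> [34, 39]
    Split: [1, 46] -> [1] and [46]
    Merge: [1] + [46] -> [1, 46]
  Merge: [34, 39] + [1, 46] -> [1, 34, 39, 46]
  Split: [26, 23, 47, 38] -> [26, 23] and [47, 38]
    Split: [26, 23] -> [26] and [23]
    Merge: [26] + [23] -> [23, 26]
    Split: [47, 38] -> [47] and [38]
    Merge: [47] + [38] -> [38, 47]
  Merge: [23, 26] + [38, 47] -> [23, 26, 38, 47]
Merge: [1, 34, 39, 46] + [23, 26, 38, 47] -> [1, 23, 26, 34, 38, 39, 46, 47]

Final sorted array: [1, 23, 26, 34, 38, 39, 46, 47]

The merge sort proceeds by recursively splitting the array and merging sorted halves.
After all merges, the sorted array is [1, 23, 26, 34, 38, 39, 46, 47].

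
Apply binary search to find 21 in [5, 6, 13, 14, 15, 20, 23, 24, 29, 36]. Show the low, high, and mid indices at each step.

Binary search for 21 in [5, 6, 13, 14, 15, 20, 23, 24, 29, 36]:

lo=0, hi=9, mid=4, arr[mid]=15 -> 15 < 21, search right half
lo=5, hi=9, mid=7, arr[mid]=24 -> 24 > 21, search left half
lo=5, hi=6, mid=5, arr[mid]=20 -> 20 < 21, search right half
lo=6, hi=6, mid=6, arr[mid]=23 -> 23 > 21, search left half
lo=6 > hi=5, target 21 not found

Binary search determines that 21 is not in the array after 4 comparisons. The search space was exhausted without finding the target.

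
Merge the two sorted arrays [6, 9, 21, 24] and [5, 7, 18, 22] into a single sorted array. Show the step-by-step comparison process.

Merging process:

Compare 6 vs 5: take 5 from right. Merged: [5]
Compare 6 vs 7: take 6 from left. Merged: [5, 6]
Compare 9 vs 7: take 7 from right. Merged: [5, 6, 7]
Compare 9 vs 18: take 9 from left. Merged: [5, 6, 7, 9]
Compare 21 vs 18: take 18 from right. Merged: [5, 6, 7, 9, 18]
Compare 21 vs 22: take 21 from left. Merged: [5, 6, 7, 9, 18, 21]
Compare 24 vs 22: take 22 from right. Merged: [5, 6, 7, 9, 18, 21, 22]
Append remaining from left: [24]. Merged: [5, 6, 7, 9, 18, 21, 22, 24]

Final merged array: [5, 6, 7, 9, 18, 21, 22, 24]
Total comparisons: 7

The merged array is [5, 6, 7, 9, 18, 21, 22, 24], requiring 7 comparisons. The merge step runs in O(n) time where n is the total number of elements.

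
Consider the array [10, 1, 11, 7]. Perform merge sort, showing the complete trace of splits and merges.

Merge sort trace:

Split: [10, 1, 11, 7] -> [10, 1] and [11, 7]
  Split: [10, 1] -> [10] and [1]
  Merge: [10] + [1] -> [1, 10]
  Split: [11, 7] -> [11] and [7]
  Merge: [11] + [7] -> [7, 11]
Merge: [1, 10] + [7, 11] -> [1, 7, 10, 11]

Final sorted array: [1, 7, 10, 11]

The merge sort proceeds by recursively splitting the array and merging sorted halves.
After all merges, the sorted array is [1, 7, 10, 11].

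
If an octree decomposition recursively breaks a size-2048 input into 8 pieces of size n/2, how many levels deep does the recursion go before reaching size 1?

For divide and conquer with division factor 2:

Problem sizes at each level:
Level 0: 2048
Level 1: 1024
Level 2: 512
Level 3: 256
Level 4: 128
Level 5: 64
Level 6: 32
Level 7: 16
Level 8: 8
Level 9: 4
Level 10: 2
Level 11: 1

The root is level 0 and the size-1 base case is level 11 (the tree spans levels 0 through 11, i.e. 12 levels counting the root), so the depth is the number of divisions: log_2(2048) = 11

The recursion tree depth is log_2(2048) = 11. At each level, the problem size is divided by 2, so it takes 11 divisions to reduce to a base case of size 1. The algorithm makes 8 recursive calls at each level.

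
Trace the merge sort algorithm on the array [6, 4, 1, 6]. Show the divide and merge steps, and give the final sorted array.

Merge sort trace:

Split: [6, 4, 1, 6] -> [6, 4] and [1, 6]
  Split: [6, 4] -> [6] and [4]
  Merge: [6] + [4] -> [4, 6]
  Split: [1, 6] -> [1] and [6]
  Merge: [1] + [6] -> [1, 6]
Merge: [4, 6] + [1, 6] -> [1, 4, 6, 6]

Final sorted array: [1, 4, 6, 6]

The merge sort proceeds by recursively splitting the array and merging sorted halves.
After all merges, the sorted array is [1, 4, 6, 6].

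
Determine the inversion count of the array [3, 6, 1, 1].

Finding inversions in [3, 6, 1, 1]:

(0, 2): arr[0]=3 > arr[2]=1
(0, 3): arr[0]=3 > arr[3]=1
(1, 2): arr[1]=6 > arr[2]=1
(1, 3): arr[1]=6 > arr[3]=1

Total inversions: 4

The array has 4 inversion(s): (0,2), (0,3), (1,2), (1,3). Each pair (i,j) satisfies i < j and arr[i] > arr[j].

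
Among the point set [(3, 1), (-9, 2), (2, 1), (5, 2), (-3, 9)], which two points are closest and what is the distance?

Computing all pairwise distances among 5 points:

d((3, 1), (-9, 2)) = 12.0416
d((3, 1), (2, 1)) = 1.0 <-- minimum
d((3, 1), (5, 2)) = 2.2361
d((3, 1), (-3, 9)) = 10.0
d((-9, 2), (2, 1)) = 11.0454
d((-9, 2), (5, 2)) = 14.0
d((-9, 2), (-3, 9)) = 9.2195
d((2, 1), (5, 2)) = 3.1623
d((2, 1), (-3, 9)) = 9.434
d((5, 2), (-3, 9)) = 10.6301

Closest pair: (3, 1) and (2, 1) with distance 1.0

The closest pair is (3, 1) and (2, 1) with Euclidean distance 1.0. For 5 points, brute-force pairwise comparison is shown above. For large n, the divide-and-conquer algorithm (sort by x, recurse on halves, check the dividing strip) achieves O(n log n).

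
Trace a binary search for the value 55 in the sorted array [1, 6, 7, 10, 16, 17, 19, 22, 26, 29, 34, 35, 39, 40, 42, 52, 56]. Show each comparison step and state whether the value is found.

Binary search for 55 in [1, 6, 7, 10, 16, 17, 19, 22, 26, 29, 34, 35, 39, 40, 42, 52, 56]:

lo=0, hi=16, mid=8, arr[mid]=26 -> 26 < 55, search right half
lo=9, hi=16, mid=12, arr[mid]=39 -> 39 < 55, search right half
lo=13, hi=16, mid=14, arr[mid]=42 -> 42 < 55, search right half
lo=15, hi=16, mid=15, arr[mid]=52 -> 52 < 55, search right half
lo=16, hi=16, mid=16, arr[mid]=56 -> 56 > 55, search left half
lo=16 > hi=15, target 55 not found

Binary search determines that 55 is not in the array after 5 comparisons. The search space was exhausted without finding the target.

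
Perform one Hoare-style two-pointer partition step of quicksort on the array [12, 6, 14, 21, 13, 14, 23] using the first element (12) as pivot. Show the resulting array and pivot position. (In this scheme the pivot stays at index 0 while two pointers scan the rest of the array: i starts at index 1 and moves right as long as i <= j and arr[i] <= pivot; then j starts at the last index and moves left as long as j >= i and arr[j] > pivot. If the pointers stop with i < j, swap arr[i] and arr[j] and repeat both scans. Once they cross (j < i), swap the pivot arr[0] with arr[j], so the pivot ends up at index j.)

Hoare-style two-pointer partition with pivot = 12:

Initial array: [12, 6, 14, 21, 13, 14, 23]

Pointers start at i = 1, j = 6.
i ends at 2, j ends at 1: the pointers have crossed (j < i), so scanning stops.

Swap pivot arr[0] with arr[1] to place pivot at position 1: [6, 12, 14, 21, 13, 14, 23]
Pivot position: 1

After partitioning with pivot 12, the array becomes [6, 12, 14, 21, 13, 14, 23]. The pivot is placed at index 1. All elements to the left of the pivot are <= 12, and all elements to the right are > 12.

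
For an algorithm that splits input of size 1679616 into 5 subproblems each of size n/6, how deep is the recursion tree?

For divide and conquer with division factor 6:

Problem sizes at each level:
Level 0: 1679616
Level 1: 279936
Level 2: 46656
Level 3: 7776
Level 4: 1296
Level 5: 216
Level 6: 36
Level 7: 6
Level 8: 1

The root is level 0 and the size-1 base case is level 8 (the tree spans levels 0 through 8, i.e. 9 levels counting the root), so the depth is the number of divisions: log_6(1679616) = 8

The recursion tree depth is log_6(1679616) = 8. At each level, the problem size is divided by 6, so it takes 8 divisions to reduce to a base case of size 1. The algorithm makes 5 recursive calls at each level.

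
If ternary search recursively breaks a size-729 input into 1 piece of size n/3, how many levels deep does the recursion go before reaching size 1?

For divide and conquer with division factor 3:

Problem sizes at each level:
Level 0: 729
Level 1: 243
Level 2: 81
Level 3: 27
Level 4: 9
Level 5: 3
Level 6: 1

The root is level 0 and the size-1 base case is level 6 (the tree spans levels 0 through 6, i.e. 7 levels counting the root), so the depth is the number of divisions: log_3(729) = 6

The recursion tree depth is log_3(729) = 6. At each level, the problem size is divided by 3, so it takes 6 divisions to reduce to a base case of size 1. The algorithm makes 1 recursive call at each level.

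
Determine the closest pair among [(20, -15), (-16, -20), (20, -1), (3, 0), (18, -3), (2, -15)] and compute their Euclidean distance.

Computing all pairwise distances among 6 points:

d((20, -15), (-16, -20)) = 36.3456
d((20, -15), (20, -1)) = 14.0
d((20, -15), (3, 0)) = 22.6716
d((20, -15), (18, -3)) = 12.1655
d((20, -15), (2, -15)) = 18.0
d((-16, -20), (20, -1)) = 40.7063
d((-16, -20), (3, 0)) = 27.5862
d((-16, -20), (18, -3)) = 38.0132
d((-16, -20), (2, -15)) = 18.6815
d((20, -1), (3, 0)) = 17.0294
d((20, -1), (18, -3)) = 2.8284 <-- minimum
d((20, -1), (2, -15)) = 22.8035
d((3, 0), (18, -3)) = 15.2971
d((3, 0), (2, -15)) = 15.0333
d((18, -3), (2, -15)) = 20.0

Closest pair: (20, -1) and (18, -3) with distance 2.8284

The closest pair is (20, -1) and (18, -3) with Euclidean distance 2.8284. For 6 points, brute-force pairwise comparison is shown above. For large n, the divide-and-conquer algorithm (sort by x, recurse on halves, check the dividing strip) achieves O(n log n).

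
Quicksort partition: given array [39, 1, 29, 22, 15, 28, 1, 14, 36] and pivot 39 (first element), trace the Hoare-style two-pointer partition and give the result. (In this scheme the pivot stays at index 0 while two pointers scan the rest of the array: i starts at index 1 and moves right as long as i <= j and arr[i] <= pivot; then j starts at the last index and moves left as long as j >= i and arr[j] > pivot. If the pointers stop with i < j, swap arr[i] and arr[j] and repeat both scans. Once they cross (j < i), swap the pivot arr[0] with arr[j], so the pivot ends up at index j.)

Hoare-style two-pointer partition with pivot = 39:

Initial array: [39, 1, 29, 22, 15, 28, 1, 14, 36]

Pointers start at i = 1, j = 8.
i ends at 9, j ends at 8: the pointers have crossed (j < i), so scanning stops.

Swap pivot arr[0] with arr[8] to place pivot at position 8: [36, 1, 29, 22, 15, 28, 1, 14, 39]
Pivot position: 8

After partitioning with pivot 39, the array becomes [36, 1, 29, 22, 15, 28, 1, 14, 39]. The pivot is placed at index 8. All elements to the left of the pivot are <= 39, and all elements to the right are > 39.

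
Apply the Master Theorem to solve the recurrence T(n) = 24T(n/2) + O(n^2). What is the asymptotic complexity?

Master Theorem for T(n) = 24T(n/2) + O(n^2):

a = 24, b = 2, c = 2
log_b(a) = log_2(24) = 4.5850

Case 1: c = 2 < log_2(24) = 4.5850
T(n) = O(n^(log_2 24))

For T(n) = 24T(n/2) + O(n^2): log_2(24) = 4.5850. This is Case 1 of the Master Theorem (c < log_b(a), work dominated by leaves), giving O(n^(log_2 24)).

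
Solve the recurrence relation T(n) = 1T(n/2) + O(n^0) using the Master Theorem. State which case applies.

Master Theorem for T(n) = 1T(n/2) + O(n^0):

a = 1, b = 2, c = 0
log_b(a) = log_2(1) = 0.0000

Case 2: c = 0 = log_2(1) = 0.0000
T(n) = O(n^0 log n) = O(log n)

For T(n) = 1T(n/2) + O(n^0): log_2(1) = 0.0000. This is Case 2 of the Master Theorem (c = log_b(a), equal work at all levels), giving O(log n).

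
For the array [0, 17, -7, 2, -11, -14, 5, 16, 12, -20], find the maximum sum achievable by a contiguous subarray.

Using Kadane's algorithm on [0, 17, -7, 2, -11, -14, 5, 16, 12, -20]:

Scanning through the array:
Position 1 (value 17): max_ending_here = 17, max_so_far = 17
Position 2 (value -7): max_ending_here = 10, max_so_far = 17
Position 3 (value 2): max_ending_here = 12, max_so_far = 17
Position 4 (value -11): max_ending_here = 1, max_so_far = 17
Position 5 (value -14): max_ending_here = -13, max_so_far = 17
Position 6 (value 5): max_ending_here = 5, max_so_far = 17
Position 7 (value 16): max_ending_here = 21, max_so_far = 21
Position 8 (value 12): max_ending_here = 33, max_so_far = 33
Position 9 (value -20): max_ending_here = 13, max_so_far = 33

Maximum subarray: [5, 16, 12]
Maximum sum: 33

The maximum subarray is [5, 16, 12] with sum 33. This subarray runs from index 6 to index 8.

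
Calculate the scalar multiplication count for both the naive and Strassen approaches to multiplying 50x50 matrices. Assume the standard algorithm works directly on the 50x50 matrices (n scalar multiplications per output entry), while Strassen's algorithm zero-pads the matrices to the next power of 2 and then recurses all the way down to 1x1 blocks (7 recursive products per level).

Matrix multiplication for 50x50 matrices:

Strassen's algorithm requires power-of-2 dimensions. Pad 50x50 to 64x64 (next power of 2).

Standard algorithm: 50^3 = 125000 multiplications
Strassen's algorithm: 7^(log2(64)) = 7^6 = 117649 multiplications
Savings: 125000 - 117649 = 7351 multiplications

Standard: 125000 multiplications (50^3). Strassen: 117649 multiplications (7^6, after padding to 64x64). Strassen reduces 8 recursive multiplications to 7 at each level.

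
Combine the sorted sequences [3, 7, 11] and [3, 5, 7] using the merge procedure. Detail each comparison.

Merging process:

Compare 3 vs 3: take 3 from left. Merged: [3]
Compare 7 vs 3: take 3 from right. Merged: [3, 3]
Compare 7 vs 5: take 5 from right. Merged: [3, 3, 5]
Compare 7 vs 7: take 7 from left. Merged: [3, 3, 5, 7]
Compare 11 vs 7: take 7 from right. Merged: [3, 3, 5, 7, 7]
Append remaining from left: [11]. Merged: [3, 3, 5, 7, 7, 11]

Final merged array: [3, 3, 5, 7, 7, 11]
Total comparisons: 5

The merged array is [3, 3, 5, 7, 7, 11], requiring 5 comparisons. The merge step runs in O(n) time where n is the total number of elements.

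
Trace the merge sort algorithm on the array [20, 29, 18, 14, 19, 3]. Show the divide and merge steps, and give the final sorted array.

Merge sort trace:

Split: [20, 29, 18, 14, 19, 3] -> [20, 29, 18] and [14, 19, 3]
  Split: [20, 29, 18] -> [20] and [29, 18]
    Split: [29, 18] -> [29] and [18]
    Merge: [29] + [18] -> [18, 29]
  Merge: [20] + [18, 29] -> [18, 20, 29]
  Split: [14, 19, 3] -> [14] and [19, 3]
    Split: [19, 3] -> [19] and [3]
    Merge: [19] + [3] -> [3, 19]
  Merge: [14] + [3, 19] -> [3, 14, 19]
Merge: [18, 20, 29] + [3, 14, 19] -> [3, 14, 18, 19, 20, 29]

Final sorted array: [3, 14, 18, 19, 20, 29]

The merge sort proceeds by recursively splitting the array and merging sorted halves.
After all merges, the sorted array is [3, 14, 18, 19, 20, 29].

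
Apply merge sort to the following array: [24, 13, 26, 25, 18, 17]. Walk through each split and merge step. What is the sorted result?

Merge sort trace:

Split: [24, 13, 26, 25, 18, 17] -> [24, 13, 26] and [25, 18, 17]
  Split: [24, 13, 26] -> [24] and [13, 26]
    Split: [13, 26] -> [13] and [26]
    Merge: [13] + [26] -> [13, 26]
  Merge: [24] + [13, 26] -> [13, 24, 26]
  Split: [25, 18, 17] -> [25] and [18, 17]
    Split: [18, 17] -> [18] and [17]
    Merge: [18] + [17] -> [17, 18]
  Merge: [25] + [17, 18] -> [17, 18, 25]
Merge: [13, 24, 26] + [17, 18, 25] -> [13, 17, 18, 24, 25, 26]

Final sorted array: [13, 17, 18, 24, 25, 26]

The merge sort proceeds by recursively splitting the array and merging sorted halves.
After all merges, the sorted array is [13, 17, 18, 24, 25, 26].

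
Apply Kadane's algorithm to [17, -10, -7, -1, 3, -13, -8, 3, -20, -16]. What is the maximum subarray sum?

Using Kadane's algorithm on [17, -10, -7, -1, 3, -13, -8, 3, -20, -16]:

Scanning through the array:
Position 1 (value -10): max_ending_here = 7, max_so_far = 17
Position 2 (value -7): max_ending_here = 0, max_so_far = 17
Position 3 (value -1): max_ending_here = -1, max_so_far = 17
Position 4 (value 3): max_ending_here = 3, max_so_far = 17
Position 5 (value -13): max_ending_here = -10, max_so_far = 17
Position 6 (value -8): max_ending_here = -8, max_so_far = 17
Position 7 (value 3): max_ending_here = 3, max_so_far = 17
Position 8 (value -20): max_ending_here = -17, max_so_far = 17
Position 9 (value -16): max_ending_here = -16, max_so_far = 17

Maximum subarray: [17]
Maximum sum: 17

The maximum subarray is [17] with sum 17. This subarray runs from index 0 to index 0.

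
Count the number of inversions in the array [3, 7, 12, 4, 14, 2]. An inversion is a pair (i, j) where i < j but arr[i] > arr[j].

Finding inversions in [3, 7, 12, 4, 14, 2]:

(0, 5): arr[0]=3 > arr[5]=2
(1, 3): arr[1]=7 > arr[3]=4
(1, 5): arr[1]=7 > arr[5]=2
(2, 3): arr[2]=12 > arr[3]=4
(2, 5): arr[2]=12 > arr[5]=2
(3, 5): arr[3]=4 > arr[5]=2
(4, 5): arr[4]=14 > arr[5]=2

Total inversions: 7

The array has 7 inversion(s): (0,5), (1,3), (1,5), (2,3), (2,5), (3,5), (4,5). Each pair (i,j) satisfies i < j and arr[i] > arr[j].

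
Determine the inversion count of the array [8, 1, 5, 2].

Finding inversions in [8, 1, 5, 2]:

(0, 1): arr[0]=8 > arr[1]=1
(0, 2): arr[0]=8 > arr[2]=5
(0, 3): arr[0]=8 > arr[3]=2
(2, 3): arr[2]=5 > arr[3]=2

Total inversions: 4

The array has 4 inversion(s): (0,1), (0,2), (0,3), (2,3). Each pair (i,j) satisfies i < j and arr[i] > arr[j].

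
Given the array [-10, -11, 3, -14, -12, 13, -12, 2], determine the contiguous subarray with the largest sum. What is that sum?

Using Kadane's algorithm on [-10, -11, 3, -14, -12, 13, -12, 2]:

Scanning through the array:
Position 1 (value -11): max_ending_here = -11, max_so_far = -10
Position 2 (value 3): max_ending_here = 3, max_so_far = 3
Position 3 (value -14): max_ending_here = -11, max_so_far = 3
Position 4 (value -12): max_ending_here = -12, max_so_far = 3
Position 5 (value 13): max_ending_here = 13, max_so_far = 13
Position 6 (value -12): max_ending_here = 1, max_so_far = 13
Position 7 (value 2): max_ending_here = 3, max_so_far = 13

Maximum subarray: [13]
Maximum sum: 13

The maximum subarray is [13] with sum 13. This subarray runs from index 5 to index 5.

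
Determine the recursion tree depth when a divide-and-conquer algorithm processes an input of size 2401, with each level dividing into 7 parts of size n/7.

For divide and conquer with division factor 7:

Problem sizes at each level:
Level 0: 2401
Level 1: 343
Level 2: 49
Level 3: 7
Level 4: 1

The root is level 0 and the size-1 base case is level 4 (the tree spans levels 0 through 4, i.e. 5 levels counting the root), so the depth is the number of divisions: log_7(2401) = 4

The recursion tree depth is log_7(2401) = 4. At each level, the problem size is divided by 7, so it takes 4 divisions to reduce to a base case of size 1. The algorithm makes 7 recursive calls at each level.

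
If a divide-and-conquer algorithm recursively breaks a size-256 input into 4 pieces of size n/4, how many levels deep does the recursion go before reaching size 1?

For divide and conquer with division factor 4:

Problem sizes at each level:
Level 0: 256
Level 1: 64
Level 2: 16
Level 3: 4
Level 4: 1

The root is level 0 and the size-1 base case is level 4 (the tree spans levels 0 through 4, i.e. 5 levels counting the root), so the depth is the number of divisions: log_4(256) = 4

The recursion tree depth is log_4(256) = 4. At each level, the problem size is divided by 4, so it takes 4 divisions to reduce to a base case of size 1. The algorithm makes 4 recursive calls at each level.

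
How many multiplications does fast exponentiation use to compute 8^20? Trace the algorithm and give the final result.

Computing 8^20 by squaring (build up from 8^1; each line after the first costs one multiplication):

8^1 = 8
8^2 = (8^1)^2 = 8^2 = 64
8^4 = (8^2)^2 = 64^2 = 4096
8^5 = 8 * 8^4 = 8 * 4096 = 32768
8^10 = (8^5)^2 = 32768^2 = 1073741824
8^20 = (8^10)^2 = 1073741824^2 = 1152921504606846976

Result: 1152921504606846976
Multiplications needed: 5 (5 lines after 8^1)

8^20 = 1152921504606846976. Using exponentiation by squaring, this requires 5 multiplications. The key idea: if the exponent is even, square the half-power; if odd, multiply by the base once.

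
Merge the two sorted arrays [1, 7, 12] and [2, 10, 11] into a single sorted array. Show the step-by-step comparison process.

Merging process:

Compare 1 vs 2: take 1 from left. Merged: [1]
Compare 7 vs 2: take 2 from right. Merged: [1, 2]
Compare 7 vs 10: take 7 from left. Merged: [1, 2, 7]
Compare 12 vs 10: take 10 from right. Merged: [1, 2, 7, 10]
Compare 12 vs 11: take 11 from right. Merged: [1, 2, 7, 10, 11]
Append remaining from left: [12]. Merged: [1, 2, 7, 10, 11, 12]

Final merged array: [1, 2, 7, 10, 11, 12]
Total comparisons: 5

The merged array is [1, 2, 7, 10, 11, 12], requiring 5 comparisons. The merge step runs in O(n) time where n is the total number of elements.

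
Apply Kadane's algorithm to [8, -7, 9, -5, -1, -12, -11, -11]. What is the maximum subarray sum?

Using Kadane's algorithm on [8, -7, 9, -5, -1, -12, -11, -11]:

Scanning through the array:
Position 1 (value -7): max_ending_here = 1, max_so_far = 8
Position 2 (value 9): max_ending_here = 10, max_so_far = 10
Position 3 (value -5): max_ending_here = 5, max_so_far = 10
Position 4 (value -1): max_ending_here = 4, max_so_far = 10
Position 5 (value -12): max_ending_here = -8, max_so_far = 10
Position 6 (value -11): max_ending_here = -11, max_so_far = 10
Position 7 (value -11): max_ending_here = -11, max_so_far = 10

Maximum subarray: [8, -7, 9]
Maximum sum: 10

The maximum subarray is [8, -7, 9] with sum 10. This subarray runs from index 0 to index 2.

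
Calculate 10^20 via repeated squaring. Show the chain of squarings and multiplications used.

Computing 10^20 by squaring (build up from 10^1; each line after the first costs one multiplication):

10^1 = 10
10^2 = (10^1)^2 = 10^2 = 100
10^4 = (10^2)^2 = 100^2 = 10000
10^5 = 10 * 10^4 = 10 * 10000 = 100000
10^10 = (10^5)^2 = 100000^2 = 10000000000
10^20 = (10^10)^2 = 10000000000^2 = 100000000000000000000

Result: 100000000000000000000
Multiplications needed: 5 (5 lines after 10^1)

10^20 = 100000000000000000000. Using exponentiation by squaring, this requires 5 multiplications. The key idea: if the exponent is even, square the half-power; if odd, multiply by the base once.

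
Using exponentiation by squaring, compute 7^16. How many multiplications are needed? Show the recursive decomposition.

Computing 7^16 by squaring (build up from 7^1; each line after the first costs one multiplication):

7^1 = 7
7^2 = (7^1)^2 = 7^2 = 49
7^4 = (7^2)^2 = 49^2 = 2401
7^8 = (7^4)^2 = 2401^2 = 5764801
7^16 = (7^8)^2 = 5764801^2 = 33232930569601

Result: 33232930569601
Multiplications needed: 4 (4 lines after 7^1)

7^16 = 33232930569601. Using exponentiation by squaring, this requires 4 multiplications. The key idea: if the exponent is even, square the half-power; if odd, multiply by the base once.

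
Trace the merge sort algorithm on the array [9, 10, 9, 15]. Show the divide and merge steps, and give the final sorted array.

Merge sort trace:

Split: [9, 10, 9, 15] -> [9, 10] and [9, 15]
  Split: [9, 10] -> [9] and [10]
  Merge: [9] + [10] -> [9, 10]
  Split: [9, 15] -> [9] and [15]
  Merge: [9] + [15] -> [9, 15]
Merge: [9, 10] + [9, 15] -> [9, 9, 10, 15]

Final sorted array: [9, 9, 10, 15]

The merge sort proceeds by recursively splitting the array and merging sorted halves.
After all merges, the sorted array is [9, 9, 10, 15].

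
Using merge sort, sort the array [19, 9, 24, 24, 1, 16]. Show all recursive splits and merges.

Merge sort trace:

Split: [19, 9, 24, 24, 1, 16] -> [19, 9, 24] and [24, 1, 16]
  Split: [19, 9, 24] -> [19] and [9, 24]
    Split: [9, 24] -> [9] and [24]
    Merge: [9] + [24] -> [9, 24]
  Merge: [19] + [9, 24] -> [9, 19, 24]
  Split: [24, 1, 16] -> [24] and [1, 16]
    Split: [1, 16] -> [1] and [16]
    Merge: [1] + [16] -> [1, 16]
  Merge: [24] + [1, 16] -> [1, 16, 24]
Merge: [9, 19, 24] + [1, 16, 24] -> [1, 9, 16, 19, 24, 24]

Final sorted array: [1, 9, 16, 19, 24, 24]

The merge sort proceeds by recursively splitting the array and merging sorted halves.
After all merges, the sorted array is [1, 9, 16, 19, 24, 24].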